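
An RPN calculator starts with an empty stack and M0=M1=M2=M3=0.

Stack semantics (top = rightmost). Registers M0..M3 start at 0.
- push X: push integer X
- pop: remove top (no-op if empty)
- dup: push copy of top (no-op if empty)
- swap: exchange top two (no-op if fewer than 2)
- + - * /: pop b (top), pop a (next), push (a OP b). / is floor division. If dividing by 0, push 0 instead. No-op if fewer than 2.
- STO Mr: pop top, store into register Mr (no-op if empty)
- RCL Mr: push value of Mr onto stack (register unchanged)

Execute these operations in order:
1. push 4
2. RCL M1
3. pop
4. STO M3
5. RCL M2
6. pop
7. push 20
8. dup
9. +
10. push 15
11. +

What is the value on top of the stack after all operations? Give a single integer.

Answer: 55

Derivation:
After op 1 (push 4): stack=[4] mem=[0,0,0,0]
After op 2 (RCL M1): stack=[4,0] mem=[0,0,0,0]
After op 3 (pop): stack=[4] mem=[0,0,0,0]
After op 4 (STO M3): stack=[empty] mem=[0,0,0,4]
After op 5 (RCL M2): stack=[0] mem=[0,0,0,4]
After op 6 (pop): stack=[empty] mem=[0,0,0,4]
After op 7 (push 20): stack=[20] mem=[0,0,0,4]
After op 8 (dup): stack=[20,20] mem=[0,0,0,4]
After op 9 (+): stack=[40] mem=[0,0,0,4]
After op 10 (push 15): stack=[40,15] mem=[0,0,0,4]
After op 11 (+): stack=[55] mem=[0,0,0,4]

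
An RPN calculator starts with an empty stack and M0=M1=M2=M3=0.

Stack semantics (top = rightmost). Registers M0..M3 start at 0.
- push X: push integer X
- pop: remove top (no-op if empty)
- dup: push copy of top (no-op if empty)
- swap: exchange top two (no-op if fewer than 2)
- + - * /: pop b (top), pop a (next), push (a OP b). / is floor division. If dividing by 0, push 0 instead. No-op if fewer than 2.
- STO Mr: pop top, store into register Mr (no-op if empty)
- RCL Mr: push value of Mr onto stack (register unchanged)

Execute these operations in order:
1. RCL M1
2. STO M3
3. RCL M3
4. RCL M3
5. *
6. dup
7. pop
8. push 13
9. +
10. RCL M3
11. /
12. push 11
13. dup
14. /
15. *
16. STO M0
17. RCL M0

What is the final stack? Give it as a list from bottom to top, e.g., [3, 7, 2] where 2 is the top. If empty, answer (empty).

After op 1 (RCL M1): stack=[0] mem=[0,0,0,0]
After op 2 (STO M3): stack=[empty] mem=[0,0,0,0]
After op 3 (RCL M3): stack=[0] mem=[0,0,0,0]
After op 4 (RCL M3): stack=[0,0] mem=[0,0,0,0]
After op 5 (*): stack=[0] mem=[0,0,0,0]
After op 6 (dup): stack=[0,0] mem=[0,0,0,0]
After op 7 (pop): stack=[0] mem=[0,0,0,0]
After op 8 (push 13): stack=[0,13] mem=[0,0,0,0]
After op 9 (+): stack=[13] mem=[0,0,0,0]
After op 10 (RCL M3): stack=[13,0] mem=[0,0,0,0]
After op 11 (/): stack=[0] mem=[0,0,0,0]
After op 12 (push 11): stack=[0,11] mem=[0,0,0,0]
After op 13 (dup): stack=[0,11,11] mem=[0,0,0,0]
After op 14 (/): stack=[0,1] mem=[0,0,0,0]
After op 15 (*): stack=[0] mem=[0,0,0,0]
After op 16 (STO M0): stack=[empty] mem=[0,0,0,0]
After op 17 (RCL M0): stack=[0] mem=[0,0,0,0]

Answer: [0]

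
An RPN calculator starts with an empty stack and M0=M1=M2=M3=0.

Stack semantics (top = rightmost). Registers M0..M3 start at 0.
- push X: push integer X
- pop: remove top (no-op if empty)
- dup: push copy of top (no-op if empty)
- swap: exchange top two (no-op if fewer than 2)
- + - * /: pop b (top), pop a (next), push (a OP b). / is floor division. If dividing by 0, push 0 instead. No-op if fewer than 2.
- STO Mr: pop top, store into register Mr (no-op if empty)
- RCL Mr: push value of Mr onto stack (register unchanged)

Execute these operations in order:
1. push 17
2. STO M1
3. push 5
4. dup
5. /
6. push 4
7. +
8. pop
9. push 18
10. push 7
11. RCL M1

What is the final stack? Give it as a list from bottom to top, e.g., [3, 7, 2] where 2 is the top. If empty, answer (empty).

After op 1 (push 17): stack=[17] mem=[0,0,0,0]
After op 2 (STO M1): stack=[empty] mem=[0,17,0,0]
After op 3 (push 5): stack=[5] mem=[0,17,0,0]
After op 4 (dup): stack=[5,5] mem=[0,17,0,0]
After op 5 (/): stack=[1] mem=[0,17,0,0]
After op 6 (push 4): stack=[1,4] mem=[0,17,0,0]
After op 7 (+): stack=[5] mem=[0,17,0,0]
After op 8 (pop): stack=[empty] mem=[0,17,0,0]
After op 9 (push 18): stack=[18] mem=[0,17,0,0]
After op 10 (push 7): stack=[18,7] mem=[0,17,0,0]
After op 11 (RCL M1): stack=[18,7,17] mem=[0,17,0,0]

Answer: [18, 7, 17]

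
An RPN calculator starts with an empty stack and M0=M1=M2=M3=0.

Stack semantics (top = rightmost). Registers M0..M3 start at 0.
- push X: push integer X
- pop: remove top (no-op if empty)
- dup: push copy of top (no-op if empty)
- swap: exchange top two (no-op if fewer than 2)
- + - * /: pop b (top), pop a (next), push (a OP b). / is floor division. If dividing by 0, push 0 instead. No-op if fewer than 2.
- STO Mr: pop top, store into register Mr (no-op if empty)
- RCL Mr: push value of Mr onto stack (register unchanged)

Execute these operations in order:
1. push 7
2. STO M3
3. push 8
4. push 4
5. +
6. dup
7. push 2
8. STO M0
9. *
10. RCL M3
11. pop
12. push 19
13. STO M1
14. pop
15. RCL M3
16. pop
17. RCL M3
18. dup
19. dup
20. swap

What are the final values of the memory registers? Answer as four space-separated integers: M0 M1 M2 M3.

Answer: 2 19 0 7

Derivation:
After op 1 (push 7): stack=[7] mem=[0,0,0,0]
After op 2 (STO M3): stack=[empty] mem=[0,0,0,7]
After op 3 (push 8): stack=[8] mem=[0,0,0,7]
After op 4 (push 4): stack=[8,4] mem=[0,0,0,7]
After op 5 (+): stack=[12] mem=[0,0,0,7]
After op 6 (dup): stack=[12,12] mem=[0,0,0,7]
After op 7 (push 2): stack=[12,12,2] mem=[0,0,0,7]
After op 8 (STO M0): stack=[12,12] mem=[2,0,0,7]
After op 9 (*): stack=[144] mem=[2,0,0,7]
After op 10 (RCL M3): stack=[144,7] mem=[2,0,0,7]
After op 11 (pop): stack=[144] mem=[2,0,0,7]
After op 12 (push 19): stack=[144,19] mem=[2,0,0,7]
After op 13 (STO M1): stack=[144] mem=[2,19,0,7]
After op 14 (pop): stack=[empty] mem=[2,19,0,7]
After op 15 (RCL M3): stack=[7] mem=[2,19,0,7]
After op 16 (pop): stack=[empty] mem=[2,19,0,7]
After op 17 (RCL M3): stack=[7] mem=[2,19,0,7]
After op 18 (dup): stack=[7,7] mem=[2,19,0,7]
After op 19 (dup): stack=[7,7,7] mem=[2,19,0,7]
After op 20 (swap): stack=[7,7,7] mem=[2,19,0,7]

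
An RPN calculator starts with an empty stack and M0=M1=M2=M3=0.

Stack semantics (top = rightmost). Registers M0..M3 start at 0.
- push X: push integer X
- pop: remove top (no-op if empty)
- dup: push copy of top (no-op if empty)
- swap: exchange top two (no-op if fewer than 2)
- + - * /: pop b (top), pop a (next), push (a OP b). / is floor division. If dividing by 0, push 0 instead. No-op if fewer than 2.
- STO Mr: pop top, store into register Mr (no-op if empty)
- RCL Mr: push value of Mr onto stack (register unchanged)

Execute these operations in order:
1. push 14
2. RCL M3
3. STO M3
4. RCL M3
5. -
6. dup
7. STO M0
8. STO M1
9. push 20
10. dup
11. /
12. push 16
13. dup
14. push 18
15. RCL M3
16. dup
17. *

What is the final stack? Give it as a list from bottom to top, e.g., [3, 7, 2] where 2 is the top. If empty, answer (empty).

After op 1 (push 14): stack=[14] mem=[0,0,0,0]
After op 2 (RCL M3): stack=[14,0] mem=[0,0,0,0]
After op 3 (STO M3): stack=[14] mem=[0,0,0,0]
After op 4 (RCL M3): stack=[14,0] mem=[0,0,0,0]
After op 5 (-): stack=[14] mem=[0,0,0,0]
After op 6 (dup): stack=[14,14] mem=[0,0,0,0]
After op 7 (STO M0): stack=[14] mem=[14,0,0,0]
After op 8 (STO M1): stack=[empty] mem=[14,14,0,0]
After op 9 (push 20): stack=[20] mem=[14,14,0,0]
After op 10 (dup): stack=[20,20] mem=[14,14,0,0]
After op 11 (/): stack=[1] mem=[14,14,0,0]
After op 12 (push 16): stack=[1,16] mem=[14,14,0,0]
After op 13 (dup): stack=[1,16,16] mem=[14,14,0,0]
After op 14 (push 18): stack=[1,16,16,18] mem=[14,14,0,0]
After op 15 (RCL M3): stack=[1,16,16,18,0] mem=[14,14,0,0]
After op 16 (dup): stack=[1,16,16,18,0,0] mem=[14,14,0,0]
After op 17 (*): stack=[1,16,16,18,0] mem=[14,14,0,0]

Answer: [1, 16, 16, 18, 0]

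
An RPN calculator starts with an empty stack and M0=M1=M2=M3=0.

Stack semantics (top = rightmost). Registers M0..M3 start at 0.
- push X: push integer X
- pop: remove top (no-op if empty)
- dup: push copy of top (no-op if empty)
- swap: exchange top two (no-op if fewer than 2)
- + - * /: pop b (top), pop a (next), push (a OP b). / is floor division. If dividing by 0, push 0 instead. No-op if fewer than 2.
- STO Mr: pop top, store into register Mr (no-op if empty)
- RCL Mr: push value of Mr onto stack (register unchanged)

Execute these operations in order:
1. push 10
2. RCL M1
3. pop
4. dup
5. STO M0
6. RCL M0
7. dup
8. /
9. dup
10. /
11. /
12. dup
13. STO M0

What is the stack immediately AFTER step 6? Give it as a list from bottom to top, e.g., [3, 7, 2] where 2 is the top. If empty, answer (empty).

After op 1 (push 10): stack=[10] mem=[0,0,0,0]
After op 2 (RCL M1): stack=[10,0] mem=[0,0,0,0]
After op 3 (pop): stack=[10] mem=[0,0,0,0]
After op 4 (dup): stack=[10,10] mem=[0,0,0,0]
After op 5 (STO M0): stack=[10] mem=[10,0,0,0]
After op 6 (RCL M0): stack=[10,10] mem=[10,0,0,0]

[10, 10]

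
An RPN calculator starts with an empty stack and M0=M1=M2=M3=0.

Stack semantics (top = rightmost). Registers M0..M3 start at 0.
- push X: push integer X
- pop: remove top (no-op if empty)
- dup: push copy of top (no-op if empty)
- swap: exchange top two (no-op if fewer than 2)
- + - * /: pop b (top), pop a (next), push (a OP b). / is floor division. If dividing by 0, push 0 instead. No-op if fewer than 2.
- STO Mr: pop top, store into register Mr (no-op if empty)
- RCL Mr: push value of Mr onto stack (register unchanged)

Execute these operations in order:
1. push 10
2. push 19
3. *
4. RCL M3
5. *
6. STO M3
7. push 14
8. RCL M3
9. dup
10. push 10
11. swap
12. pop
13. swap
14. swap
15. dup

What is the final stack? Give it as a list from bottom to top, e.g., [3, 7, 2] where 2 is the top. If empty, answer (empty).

After op 1 (push 10): stack=[10] mem=[0,0,0,0]
After op 2 (push 19): stack=[10,19] mem=[0,0,0,0]
After op 3 (*): stack=[190] mem=[0,0,0,0]
After op 4 (RCL M3): stack=[190,0] mem=[0,0,0,0]
After op 5 (*): stack=[0] mem=[0,0,0,0]
After op 6 (STO M3): stack=[empty] mem=[0,0,0,0]
After op 7 (push 14): stack=[14] mem=[0,0,0,0]
After op 8 (RCL M3): stack=[14,0] mem=[0,0,0,0]
After op 9 (dup): stack=[14,0,0] mem=[0,0,0,0]
After op 10 (push 10): stack=[14,0,0,10] mem=[0,0,0,0]
After op 11 (swap): stack=[14,0,10,0] mem=[0,0,0,0]
After op 12 (pop): stack=[14,0,10] mem=[0,0,0,0]
After op 13 (swap): stack=[14,10,0] mem=[0,0,0,0]
After op 14 (swap): stack=[14,0,10] mem=[0,0,0,0]
After op 15 (dup): stack=[14,0,10,10] mem=[0,0,0,0]

Answer: [14, 0, 10, 10]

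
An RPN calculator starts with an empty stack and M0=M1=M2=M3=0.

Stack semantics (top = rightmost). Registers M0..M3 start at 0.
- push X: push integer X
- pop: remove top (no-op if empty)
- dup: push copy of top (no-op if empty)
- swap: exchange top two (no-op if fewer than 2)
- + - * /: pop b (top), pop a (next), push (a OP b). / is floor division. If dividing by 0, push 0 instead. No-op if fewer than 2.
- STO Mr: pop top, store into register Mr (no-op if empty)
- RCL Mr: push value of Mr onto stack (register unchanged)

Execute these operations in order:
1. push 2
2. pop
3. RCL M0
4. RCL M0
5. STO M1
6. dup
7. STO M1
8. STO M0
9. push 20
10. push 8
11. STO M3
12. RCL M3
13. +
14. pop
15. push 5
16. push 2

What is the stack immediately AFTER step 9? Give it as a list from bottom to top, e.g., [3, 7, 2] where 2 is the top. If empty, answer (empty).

After op 1 (push 2): stack=[2] mem=[0,0,0,0]
After op 2 (pop): stack=[empty] mem=[0,0,0,0]
After op 3 (RCL M0): stack=[0] mem=[0,0,0,0]
After op 4 (RCL M0): stack=[0,0] mem=[0,0,0,0]
After op 5 (STO M1): stack=[0] mem=[0,0,0,0]
After op 6 (dup): stack=[0,0] mem=[0,0,0,0]
After op 7 (STO M1): stack=[0] mem=[0,0,0,0]
After op 8 (STO M0): stack=[empty] mem=[0,0,0,0]
After op 9 (push 20): stack=[20] mem=[0,0,0,0]

[20]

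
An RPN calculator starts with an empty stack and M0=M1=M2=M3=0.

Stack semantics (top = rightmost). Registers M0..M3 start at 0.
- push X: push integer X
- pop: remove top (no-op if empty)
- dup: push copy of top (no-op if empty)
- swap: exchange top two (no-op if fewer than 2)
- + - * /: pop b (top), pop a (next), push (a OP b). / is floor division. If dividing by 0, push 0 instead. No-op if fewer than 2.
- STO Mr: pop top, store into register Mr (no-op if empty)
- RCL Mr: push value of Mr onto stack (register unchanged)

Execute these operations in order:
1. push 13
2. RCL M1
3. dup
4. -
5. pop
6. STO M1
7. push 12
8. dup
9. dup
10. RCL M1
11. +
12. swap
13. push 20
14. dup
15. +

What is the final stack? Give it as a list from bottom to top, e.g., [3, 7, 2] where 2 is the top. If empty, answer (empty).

After op 1 (push 13): stack=[13] mem=[0,0,0,0]
After op 2 (RCL M1): stack=[13,0] mem=[0,0,0,0]
After op 3 (dup): stack=[13,0,0] mem=[0,0,0,0]
After op 4 (-): stack=[13,0] mem=[0,0,0,0]
After op 5 (pop): stack=[13] mem=[0,0,0,0]
After op 6 (STO M1): stack=[empty] mem=[0,13,0,0]
After op 7 (push 12): stack=[12] mem=[0,13,0,0]
After op 8 (dup): stack=[12,12] mem=[0,13,0,0]
After op 9 (dup): stack=[12,12,12] mem=[0,13,0,0]
After op 10 (RCL M1): stack=[12,12,12,13] mem=[0,13,0,0]
After op 11 (+): stack=[12,12,25] mem=[0,13,0,0]
After op 12 (swap): stack=[12,25,12] mem=[0,13,0,0]
After op 13 (push 20): stack=[12,25,12,20] mem=[0,13,0,0]
After op 14 (dup): stack=[12,25,12,20,20] mem=[0,13,0,0]
After op 15 (+): stack=[12,25,12,40] mem=[0,13,0,0]

Answer: [12, 25, 12, 40]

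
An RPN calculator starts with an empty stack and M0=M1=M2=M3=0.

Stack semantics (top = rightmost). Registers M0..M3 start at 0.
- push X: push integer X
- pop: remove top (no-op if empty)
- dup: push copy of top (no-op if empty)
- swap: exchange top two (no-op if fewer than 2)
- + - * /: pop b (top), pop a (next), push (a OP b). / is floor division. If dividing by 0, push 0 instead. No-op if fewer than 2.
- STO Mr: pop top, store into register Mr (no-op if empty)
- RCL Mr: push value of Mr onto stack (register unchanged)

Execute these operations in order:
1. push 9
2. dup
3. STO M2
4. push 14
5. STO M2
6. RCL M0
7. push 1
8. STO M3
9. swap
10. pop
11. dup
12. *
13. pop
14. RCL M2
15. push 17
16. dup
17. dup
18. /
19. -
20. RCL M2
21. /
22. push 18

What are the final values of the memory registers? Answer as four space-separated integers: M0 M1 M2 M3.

Answer: 0 0 14 1

Derivation:
After op 1 (push 9): stack=[9] mem=[0,0,0,0]
After op 2 (dup): stack=[9,9] mem=[0,0,0,0]
After op 3 (STO M2): stack=[9] mem=[0,0,9,0]
After op 4 (push 14): stack=[9,14] mem=[0,0,9,0]
After op 5 (STO M2): stack=[9] mem=[0,0,14,0]
After op 6 (RCL M0): stack=[9,0] mem=[0,0,14,0]
After op 7 (push 1): stack=[9,0,1] mem=[0,0,14,0]
After op 8 (STO M3): stack=[9,0] mem=[0,0,14,1]
After op 9 (swap): stack=[0,9] mem=[0,0,14,1]
After op 10 (pop): stack=[0] mem=[0,0,14,1]
After op 11 (dup): stack=[0,0] mem=[0,0,14,1]
After op 12 (*): stack=[0] mem=[0,0,14,1]
After op 13 (pop): stack=[empty] mem=[0,0,14,1]
After op 14 (RCL M2): stack=[14] mem=[0,0,14,1]
After op 15 (push 17): stack=[14,17] mem=[0,0,14,1]
After op 16 (dup): stack=[14,17,17] mem=[0,0,14,1]
After op 17 (dup): stack=[14,17,17,17] mem=[0,0,14,1]
After op 18 (/): stack=[14,17,1] mem=[0,0,14,1]
After op 19 (-): stack=[14,16] mem=[0,0,14,1]
After op 20 (RCL M2): stack=[14,16,14] mem=[0,0,14,1]
After op 21 (/): stack=[14,1] mem=[0,0,14,1]
After op 22 (push 18): stack=[14,1,18] mem=[0,0,14,1]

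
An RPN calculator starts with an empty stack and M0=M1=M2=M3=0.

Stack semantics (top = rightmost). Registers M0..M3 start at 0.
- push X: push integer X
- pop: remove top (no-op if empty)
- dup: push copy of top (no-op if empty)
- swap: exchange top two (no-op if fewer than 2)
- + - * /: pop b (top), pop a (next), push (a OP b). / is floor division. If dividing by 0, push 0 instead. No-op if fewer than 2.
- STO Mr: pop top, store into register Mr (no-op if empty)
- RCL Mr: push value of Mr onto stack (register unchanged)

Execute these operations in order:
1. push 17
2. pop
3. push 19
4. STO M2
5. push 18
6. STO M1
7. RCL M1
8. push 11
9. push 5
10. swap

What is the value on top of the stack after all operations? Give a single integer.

After op 1 (push 17): stack=[17] mem=[0,0,0,0]
After op 2 (pop): stack=[empty] mem=[0,0,0,0]
After op 3 (push 19): stack=[19] mem=[0,0,0,0]
After op 4 (STO M2): stack=[empty] mem=[0,0,19,0]
After op 5 (push 18): stack=[18] mem=[0,0,19,0]
After op 6 (STO M1): stack=[empty] mem=[0,18,19,0]
After op 7 (RCL M1): stack=[18] mem=[0,18,19,0]
After op 8 (push 11): stack=[18,11] mem=[0,18,19,0]
After op 9 (push 5): stack=[18,11,5] mem=[0,18,19,0]
After op 10 (swap): stack=[18,5,11] mem=[0,18,19,0]

Answer: 11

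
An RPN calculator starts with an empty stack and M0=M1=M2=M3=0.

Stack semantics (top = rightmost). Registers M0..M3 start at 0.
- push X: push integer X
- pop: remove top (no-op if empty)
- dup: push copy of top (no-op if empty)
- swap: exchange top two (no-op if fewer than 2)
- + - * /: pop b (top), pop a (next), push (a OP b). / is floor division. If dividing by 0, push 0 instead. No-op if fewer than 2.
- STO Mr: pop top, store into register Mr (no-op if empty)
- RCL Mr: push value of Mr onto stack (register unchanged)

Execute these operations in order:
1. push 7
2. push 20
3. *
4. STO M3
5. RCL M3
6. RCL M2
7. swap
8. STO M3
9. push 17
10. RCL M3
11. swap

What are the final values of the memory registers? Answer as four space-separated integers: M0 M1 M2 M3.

After op 1 (push 7): stack=[7] mem=[0,0,0,0]
After op 2 (push 20): stack=[7,20] mem=[0,0,0,0]
After op 3 (*): stack=[140] mem=[0,0,0,0]
After op 4 (STO M3): stack=[empty] mem=[0,0,0,140]
After op 5 (RCL M3): stack=[140] mem=[0,0,0,140]
After op 6 (RCL M2): stack=[140,0] mem=[0,0,0,140]
After op 7 (swap): stack=[0,140] mem=[0,0,0,140]
After op 8 (STO M3): stack=[0] mem=[0,0,0,140]
After op 9 (push 17): stack=[0,17] mem=[0,0,0,140]
After op 10 (RCL M3): stack=[0,17,140] mem=[0,0,0,140]
After op 11 (swap): stack=[0,140,17] mem=[0,0,0,140]

Answer: 0 0 0 140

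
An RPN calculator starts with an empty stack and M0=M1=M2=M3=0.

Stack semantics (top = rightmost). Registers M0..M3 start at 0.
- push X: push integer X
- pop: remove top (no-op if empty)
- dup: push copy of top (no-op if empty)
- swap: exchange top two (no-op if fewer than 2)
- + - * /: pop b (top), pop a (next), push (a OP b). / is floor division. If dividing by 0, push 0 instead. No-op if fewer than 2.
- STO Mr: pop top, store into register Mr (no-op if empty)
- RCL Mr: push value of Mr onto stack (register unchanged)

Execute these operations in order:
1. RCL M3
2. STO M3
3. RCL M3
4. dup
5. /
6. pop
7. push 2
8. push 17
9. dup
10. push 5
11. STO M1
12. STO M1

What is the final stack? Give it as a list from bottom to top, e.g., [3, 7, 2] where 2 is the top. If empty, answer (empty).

After op 1 (RCL M3): stack=[0] mem=[0,0,0,0]
After op 2 (STO M3): stack=[empty] mem=[0,0,0,0]
After op 3 (RCL M3): stack=[0] mem=[0,0,0,0]
After op 4 (dup): stack=[0,0] mem=[0,0,0,0]
After op 5 (/): stack=[0] mem=[0,0,0,0]
After op 6 (pop): stack=[empty] mem=[0,0,0,0]
After op 7 (push 2): stack=[2] mem=[0,0,0,0]
After op 8 (push 17): stack=[2,17] mem=[0,0,0,0]
After op 9 (dup): stack=[2,17,17] mem=[0,0,0,0]
After op 10 (push 5): stack=[2,17,17,5] mem=[0,0,0,0]
After op 11 (STO M1): stack=[2,17,17] mem=[0,5,0,0]
After op 12 (STO M1): stack=[2,17] mem=[0,17,0,0]

Answer: [2, 17]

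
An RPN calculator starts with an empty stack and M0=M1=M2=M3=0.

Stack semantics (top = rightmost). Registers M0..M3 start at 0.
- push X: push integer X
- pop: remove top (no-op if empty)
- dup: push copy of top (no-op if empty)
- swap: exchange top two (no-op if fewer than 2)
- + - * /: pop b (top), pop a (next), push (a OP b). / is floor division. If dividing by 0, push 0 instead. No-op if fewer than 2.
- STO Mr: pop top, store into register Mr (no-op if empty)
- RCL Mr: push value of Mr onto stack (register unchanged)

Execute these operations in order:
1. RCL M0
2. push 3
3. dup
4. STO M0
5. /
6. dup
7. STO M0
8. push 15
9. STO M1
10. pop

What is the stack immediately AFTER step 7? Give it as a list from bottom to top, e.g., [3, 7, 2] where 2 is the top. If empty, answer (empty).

After op 1 (RCL M0): stack=[0] mem=[0,0,0,0]
After op 2 (push 3): stack=[0,3] mem=[0,0,0,0]
After op 3 (dup): stack=[0,3,3] mem=[0,0,0,0]
After op 4 (STO M0): stack=[0,3] mem=[3,0,0,0]
After op 5 (/): stack=[0] mem=[3,0,0,0]
After op 6 (dup): stack=[0,0] mem=[3,0,0,0]
After op 7 (STO M0): stack=[0] mem=[0,0,0,0]

[0]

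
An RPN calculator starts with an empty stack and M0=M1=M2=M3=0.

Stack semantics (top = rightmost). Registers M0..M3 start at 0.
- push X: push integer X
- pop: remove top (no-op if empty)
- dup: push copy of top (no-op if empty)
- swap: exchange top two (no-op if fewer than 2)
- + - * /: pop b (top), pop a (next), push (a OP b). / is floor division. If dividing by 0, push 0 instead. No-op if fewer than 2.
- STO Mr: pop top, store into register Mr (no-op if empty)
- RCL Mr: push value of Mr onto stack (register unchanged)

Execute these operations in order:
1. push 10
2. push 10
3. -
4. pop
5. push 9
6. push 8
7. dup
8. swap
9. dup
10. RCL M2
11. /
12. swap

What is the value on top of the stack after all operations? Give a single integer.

Answer: 8

Derivation:
After op 1 (push 10): stack=[10] mem=[0,0,0,0]
After op 2 (push 10): stack=[10,10] mem=[0,0,0,0]
After op 3 (-): stack=[0] mem=[0,0,0,0]
After op 4 (pop): stack=[empty] mem=[0,0,0,0]
After op 5 (push 9): stack=[9] mem=[0,0,0,0]
After op 6 (push 8): stack=[9,8] mem=[0,0,0,0]
After op 7 (dup): stack=[9,8,8] mem=[0,0,0,0]
After op 8 (swap): stack=[9,8,8] mem=[0,0,0,0]
After op 9 (dup): stack=[9,8,8,8] mem=[0,0,0,0]
After op 10 (RCL M2): stack=[9,8,8,8,0] mem=[0,0,0,0]
After op 11 (/): stack=[9,8,8,0] mem=[0,0,0,0]
After op 12 (swap): stack=[9,8,0,8] mem=[0,0,0,0]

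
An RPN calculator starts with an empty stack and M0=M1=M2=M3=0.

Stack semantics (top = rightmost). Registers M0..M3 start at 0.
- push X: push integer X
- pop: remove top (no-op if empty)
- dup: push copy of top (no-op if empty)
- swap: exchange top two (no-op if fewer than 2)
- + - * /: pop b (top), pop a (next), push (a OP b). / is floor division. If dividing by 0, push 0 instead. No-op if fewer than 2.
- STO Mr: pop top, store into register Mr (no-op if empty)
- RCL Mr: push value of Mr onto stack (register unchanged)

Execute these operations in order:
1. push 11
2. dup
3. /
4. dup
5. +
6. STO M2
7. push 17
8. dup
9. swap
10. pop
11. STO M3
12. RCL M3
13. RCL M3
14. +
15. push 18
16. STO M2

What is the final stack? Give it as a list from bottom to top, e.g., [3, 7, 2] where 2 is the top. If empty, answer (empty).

Answer: [34]

Derivation:
After op 1 (push 11): stack=[11] mem=[0,0,0,0]
After op 2 (dup): stack=[11,11] mem=[0,0,0,0]
After op 3 (/): stack=[1] mem=[0,0,0,0]
After op 4 (dup): stack=[1,1] mem=[0,0,0,0]
After op 5 (+): stack=[2] mem=[0,0,0,0]
After op 6 (STO M2): stack=[empty] mem=[0,0,2,0]
After op 7 (push 17): stack=[17] mem=[0,0,2,0]
After op 8 (dup): stack=[17,17] mem=[0,0,2,0]
After op 9 (swap): stack=[17,17] mem=[0,0,2,0]
After op 10 (pop): stack=[17] mem=[0,0,2,0]
After op 11 (STO M3): stack=[empty] mem=[0,0,2,17]
After op 12 (RCL M3): stack=[17] mem=[0,0,2,17]
After op 13 (RCL M3): stack=[17,17] mem=[0,0,2,17]
After op 14 (+): stack=[34] mem=[0,0,2,17]
After op 15 (push 18): stack=[34,18] mem=[0,0,2,17]
After op 16 (STO M2): stack=[34] mem=[0,0,18,17]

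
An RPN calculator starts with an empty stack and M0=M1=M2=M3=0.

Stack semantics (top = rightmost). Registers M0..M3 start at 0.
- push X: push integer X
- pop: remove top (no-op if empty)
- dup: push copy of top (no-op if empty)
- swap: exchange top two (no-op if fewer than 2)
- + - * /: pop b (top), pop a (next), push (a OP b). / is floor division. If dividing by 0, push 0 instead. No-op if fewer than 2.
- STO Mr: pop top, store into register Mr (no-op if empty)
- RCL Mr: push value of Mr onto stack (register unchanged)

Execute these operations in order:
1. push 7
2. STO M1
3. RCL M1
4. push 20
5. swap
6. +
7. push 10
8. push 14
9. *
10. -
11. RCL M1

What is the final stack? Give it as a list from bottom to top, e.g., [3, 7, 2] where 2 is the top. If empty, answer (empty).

Answer: [-113, 7]

Derivation:
After op 1 (push 7): stack=[7] mem=[0,0,0,0]
After op 2 (STO M1): stack=[empty] mem=[0,7,0,0]
After op 3 (RCL M1): stack=[7] mem=[0,7,0,0]
After op 4 (push 20): stack=[7,20] mem=[0,7,0,0]
After op 5 (swap): stack=[20,7] mem=[0,7,0,0]
After op 6 (+): stack=[27] mem=[0,7,0,0]
After op 7 (push 10): stack=[27,10] mem=[0,7,0,0]
After op 8 (push 14): stack=[27,10,14] mem=[0,7,0,0]
After op 9 (*): stack=[27,140] mem=[0,7,0,0]
After op 10 (-): stack=[-113] mem=[0,7,0,0]
After op 11 (RCL M1): stack=[-113,7] mem=[0,7,0,0]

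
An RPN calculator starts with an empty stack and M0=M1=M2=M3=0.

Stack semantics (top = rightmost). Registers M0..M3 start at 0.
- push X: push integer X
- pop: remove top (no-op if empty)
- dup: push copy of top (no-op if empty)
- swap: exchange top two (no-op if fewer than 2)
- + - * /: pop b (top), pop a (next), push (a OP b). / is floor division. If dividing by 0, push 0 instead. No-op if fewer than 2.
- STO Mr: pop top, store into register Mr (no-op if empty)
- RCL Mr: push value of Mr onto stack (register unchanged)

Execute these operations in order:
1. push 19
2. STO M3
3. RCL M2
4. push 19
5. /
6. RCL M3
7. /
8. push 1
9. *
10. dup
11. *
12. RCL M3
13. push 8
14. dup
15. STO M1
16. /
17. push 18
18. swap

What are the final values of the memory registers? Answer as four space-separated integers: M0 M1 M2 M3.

After op 1 (push 19): stack=[19] mem=[0,0,0,0]
After op 2 (STO M3): stack=[empty] mem=[0,0,0,19]
After op 3 (RCL M2): stack=[0] mem=[0,0,0,19]
After op 4 (push 19): stack=[0,19] mem=[0,0,0,19]
After op 5 (/): stack=[0] mem=[0,0,0,19]
After op 6 (RCL M3): stack=[0,19] mem=[0,0,0,19]
After op 7 (/): stack=[0] mem=[0,0,0,19]
After op 8 (push 1): stack=[0,1] mem=[0,0,0,19]
After op 9 (*): stack=[0] mem=[0,0,0,19]
After op 10 (dup): stack=[0,0] mem=[0,0,0,19]
After op 11 (*): stack=[0] mem=[0,0,0,19]
After op 12 (RCL M3): stack=[0,19] mem=[0,0,0,19]
After op 13 (push 8): stack=[0,19,8] mem=[0,0,0,19]
After op 14 (dup): stack=[0,19,8,8] mem=[0,0,0,19]
After op 15 (STO M1): stack=[0,19,8] mem=[0,8,0,19]
After op 16 (/): stack=[0,2] mem=[0,8,0,19]
After op 17 (push 18): stack=[0,2,18] mem=[0,8,0,19]
After op 18 (swap): stack=[0,18,2] mem=[0,8,0,19]

Answer: 0 8 0 19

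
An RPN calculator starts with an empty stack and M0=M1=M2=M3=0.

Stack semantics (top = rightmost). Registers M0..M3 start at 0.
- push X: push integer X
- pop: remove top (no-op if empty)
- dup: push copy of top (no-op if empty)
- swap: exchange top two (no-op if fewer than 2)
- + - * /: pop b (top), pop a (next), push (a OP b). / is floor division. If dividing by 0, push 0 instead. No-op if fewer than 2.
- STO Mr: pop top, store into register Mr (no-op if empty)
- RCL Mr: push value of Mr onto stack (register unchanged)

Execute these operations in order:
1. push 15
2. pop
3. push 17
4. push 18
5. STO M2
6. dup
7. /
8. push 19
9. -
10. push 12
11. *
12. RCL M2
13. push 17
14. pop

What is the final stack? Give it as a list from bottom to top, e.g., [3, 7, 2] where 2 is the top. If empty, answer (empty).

Answer: [-216, 18]

Derivation:
After op 1 (push 15): stack=[15] mem=[0,0,0,0]
After op 2 (pop): stack=[empty] mem=[0,0,0,0]
After op 3 (push 17): stack=[17] mem=[0,0,0,0]
After op 4 (push 18): stack=[17,18] mem=[0,0,0,0]
After op 5 (STO M2): stack=[17] mem=[0,0,18,0]
After op 6 (dup): stack=[17,17] mem=[0,0,18,0]
After op 7 (/): stack=[1] mem=[0,0,18,0]
After op 8 (push 19): stack=[1,19] mem=[0,0,18,0]
After op 9 (-): stack=[-18] mem=[0,0,18,0]
After op 10 (push 12): stack=[-18,12] mem=[0,0,18,0]
After op 11 (*): stack=[-216] mem=[0,0,18,0]
After op 12 (RCL M2): stack=[-216,18] mem=[0,0,18,0]
After op 13 (push 17): stack=[-216,18,17] mem=[0,0,18,0]
After op 14 (pop): stack=[-216,18] mem=[0,0,18,0]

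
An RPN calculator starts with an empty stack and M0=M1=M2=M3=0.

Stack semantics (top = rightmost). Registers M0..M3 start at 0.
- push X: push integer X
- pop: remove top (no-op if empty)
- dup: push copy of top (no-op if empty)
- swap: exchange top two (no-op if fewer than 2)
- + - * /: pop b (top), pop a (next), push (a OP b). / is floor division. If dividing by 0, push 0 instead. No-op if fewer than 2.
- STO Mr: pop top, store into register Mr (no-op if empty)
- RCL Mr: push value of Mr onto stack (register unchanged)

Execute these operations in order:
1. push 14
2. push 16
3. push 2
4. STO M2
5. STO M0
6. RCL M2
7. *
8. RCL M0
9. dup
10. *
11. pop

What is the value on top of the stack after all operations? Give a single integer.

Answer: 28

Derivation:
After op 1 (push 14): stack=[14] mem=[0,0,0,0]
After op 2 (push 16): stack=[14,16] mem=[0,0,0,0]
After op 3 (push 2): stack=[14,16,2] mem=[0,0,0,0]
After op 4 (STO M2): stack=[14,16] mem=[0,0,2,0]
After op 5 (STO M0): stack=[14] mem=[16,0,2,0]
After op 6 (RCL M2): stack=[14,2] mem=[16,0,2,0]
After op 7 (*): stack=[28] mem=[16,0,2,0]
After op 8 (RCL M0): stack=[28,16] mem=[16,0,2,0]
After op 9 (dup): stack=[28,16,16] mem=[16,0,2,0]
After op 10 (*): stack=[28,256] mem=[16,0,2,0]
After op 11 (pop): stack=[28] mem=[16,0,2,0]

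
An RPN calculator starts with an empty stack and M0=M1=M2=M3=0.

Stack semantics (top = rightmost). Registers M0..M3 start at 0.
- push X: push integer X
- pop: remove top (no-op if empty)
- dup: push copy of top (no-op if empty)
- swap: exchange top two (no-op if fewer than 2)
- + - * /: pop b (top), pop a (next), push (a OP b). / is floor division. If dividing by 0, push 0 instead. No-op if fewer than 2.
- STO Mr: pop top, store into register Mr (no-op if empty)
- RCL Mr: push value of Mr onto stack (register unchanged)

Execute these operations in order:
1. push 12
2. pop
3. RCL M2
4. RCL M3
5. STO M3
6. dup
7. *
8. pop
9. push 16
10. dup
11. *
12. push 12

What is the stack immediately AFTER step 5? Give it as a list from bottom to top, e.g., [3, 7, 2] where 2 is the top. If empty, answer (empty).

After op 1 (push 12): stack=[12] mem=[0,0,0,0]
After op 2 (pop): stack=[empty] mem=[0,0,0,0]
After op 3 (RCL M2): stack=[0] mem=[0,0,0,0]
After op 4 (RCL M3): stack=[0,0] mem=[0,0,0,0]
After op 5 (STO M3): stack=[0] mem=[0,0,0,0]

[0]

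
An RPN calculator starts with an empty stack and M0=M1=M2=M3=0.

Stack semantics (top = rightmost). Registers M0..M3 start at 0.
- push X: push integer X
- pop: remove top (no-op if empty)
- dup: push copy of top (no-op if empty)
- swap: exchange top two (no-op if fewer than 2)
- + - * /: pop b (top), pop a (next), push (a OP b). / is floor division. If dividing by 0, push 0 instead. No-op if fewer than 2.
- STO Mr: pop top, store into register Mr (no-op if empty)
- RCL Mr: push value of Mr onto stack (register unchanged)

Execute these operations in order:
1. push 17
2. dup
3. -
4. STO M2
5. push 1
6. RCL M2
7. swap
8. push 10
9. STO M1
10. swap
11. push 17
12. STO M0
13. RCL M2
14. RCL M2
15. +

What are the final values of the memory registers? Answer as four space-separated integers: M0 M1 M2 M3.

Answer: 17 10 0 0

Derivation:
After op 1 (push 17): stack=[17] mem=[0,0,0,0]
After op 2 (dup): stack=[17,17] mem=[0,0,0,0]
After op 3 (-): stack=[0] mem=[0,0,0,0]
After op 4 (STO M2): stack=[empty] mem=[0,0,0,0]
After op 5 (push 1): stack=[1] mem=[0,0,0,0]
After op 6 (RCL M2): stack=[1,0] mem=[0,0,0,0]
After op 7 (swap): stack=[0,1] mem=[0,0,0,0]
After op 8 (push 10): stack=[0,1,10] mem=[0,0,0,0]
After op 9 (STO M1): stack=[0,1] mem=[0,10,0,0]
After op 10 (swap): stack=[1,0] mem=[0,10,0,0]
After op 11 (push 17): stack=[1,0,17] mem=[0,10,0,0]
After op 12 (STO M0): stack=[1,0] mem=[17,10,0,0]
After op 13 (RCL M2): stack=[1,0,0] mem=[17,10,0,0]
After op 14 (RCL M2): stack=[1,0,0,0] mem=[17,10,0,0]
After op 15 (+): stack=[1,0,0] mem=[17,10,0,0]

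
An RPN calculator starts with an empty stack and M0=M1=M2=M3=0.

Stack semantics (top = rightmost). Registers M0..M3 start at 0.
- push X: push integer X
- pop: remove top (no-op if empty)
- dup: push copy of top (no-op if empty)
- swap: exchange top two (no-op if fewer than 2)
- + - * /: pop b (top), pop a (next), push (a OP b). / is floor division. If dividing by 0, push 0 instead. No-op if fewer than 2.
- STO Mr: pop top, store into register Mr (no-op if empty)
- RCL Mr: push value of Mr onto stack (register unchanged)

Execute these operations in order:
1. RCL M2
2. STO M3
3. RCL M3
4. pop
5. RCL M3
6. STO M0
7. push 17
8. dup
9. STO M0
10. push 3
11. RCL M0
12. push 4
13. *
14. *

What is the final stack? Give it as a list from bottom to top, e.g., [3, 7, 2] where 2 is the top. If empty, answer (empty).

Answer: [17, 204]

Derivation:
After op 1 (RCL M2): stack=[0] mem=[0,0,0,0]
After op 2 (STO M3): stack=[empty] mem=[0,0,0,0]
After op 3 (RCL M3): stack=[0] mem=[0,0,0,0]
After op 4 (pop): stack=[empty] mem=[0,0,0,0]
After op 5 (RCL M3): stack=[0] mem=[0,0,0,0]
After op 6 (STO M0): stack=[empty] mem=[0,0,0,0]
After op 7 (push 17): stack=[17] mem=[0,0,0,0]
After op 8 (dup): stack=[17,17] mem=[0,0,0,0]
After op 9 (STO M0): stack=[17] mem=[17,0,0,0]
After op 10 (push 3): stack=[17,3] mem=[17,0,0,0]
After op 11 (RCL M0): stack=[17,3,17] mem=[17,0,0,0]
After op 12 (push 4): stack=[17,3,17,4] mem=[17,0,0,0]
After op 13 (*): stack=[17,3,68] mem=[17,0,0,0]
After op 14 (*): stack=[17,204] mem=[17,0,0,0]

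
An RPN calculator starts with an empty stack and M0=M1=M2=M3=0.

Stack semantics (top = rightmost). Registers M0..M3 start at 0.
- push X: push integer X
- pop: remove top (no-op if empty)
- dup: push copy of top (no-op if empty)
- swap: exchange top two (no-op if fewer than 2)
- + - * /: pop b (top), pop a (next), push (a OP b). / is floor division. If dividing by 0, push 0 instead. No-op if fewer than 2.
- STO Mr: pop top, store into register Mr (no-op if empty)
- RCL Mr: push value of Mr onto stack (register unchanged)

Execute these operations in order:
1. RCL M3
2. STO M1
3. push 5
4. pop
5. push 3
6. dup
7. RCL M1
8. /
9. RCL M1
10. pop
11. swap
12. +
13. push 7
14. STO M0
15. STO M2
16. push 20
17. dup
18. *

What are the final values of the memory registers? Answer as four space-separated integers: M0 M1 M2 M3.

After op 1 (RCL M3): stack=[0] mem=[0,0,0,0]
After op 2 (STO M1): stack=[empty] mem=[0,0,0,0]
After op 3 (push 5): stack=[5] mem=[0,0,0,0]
After op 4 (pop): stack=[empty] mem=[0,0,0,0]
After op 5 (push 3): stack=[3] mem=[0,0,0,0]
After op 6 (dup): stack=[3,3] mem=[0,0,0,0]
After op 7 (RCL M1): stack=[3,3,0] mem=[0,0,0,0]
After op 8 (/): stack=[3,0] mem=[0,0,0,0]
After op 9 (RCL M1): stack=[3,0,0] mem=[0,0,0,0]
After op 10 (pop): stack=[3,0] mem=[0,0,0,0]
After op 11 (swap): stack=[0,3] mem=[0,0,0,0]
After op 12 (+): stack=[3] mem=[0,0,0,0]
After op 13 (push 7): stack=[3,7] mem=[0,0,0,0]
After op 14 (STO M0): stack=[3] mem=[7,0,0,0]
After op 15 (STO M2): stack=[empty] mem=[7,0,3,0]
After op 16 (push 20): stack=[20] mem=[7,0,3,0]
After op 17 (dup): stack=[20,20] mem=[7,0,3,0]
After op 18 (*): stack=[400] mem=[7,0,3,0]

Answer: 7 0 3 0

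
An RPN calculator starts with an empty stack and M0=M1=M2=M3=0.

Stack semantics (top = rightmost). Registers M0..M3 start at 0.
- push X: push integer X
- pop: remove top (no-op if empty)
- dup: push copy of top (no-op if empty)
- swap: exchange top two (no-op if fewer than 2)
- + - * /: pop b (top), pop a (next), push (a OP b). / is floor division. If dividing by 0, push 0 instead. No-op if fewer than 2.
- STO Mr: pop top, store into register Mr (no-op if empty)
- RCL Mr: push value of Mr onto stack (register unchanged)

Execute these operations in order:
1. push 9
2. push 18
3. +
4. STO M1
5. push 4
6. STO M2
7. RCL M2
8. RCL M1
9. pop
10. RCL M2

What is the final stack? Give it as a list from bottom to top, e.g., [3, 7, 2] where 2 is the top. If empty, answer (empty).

After op 1 (push 9): stack=[9] mem=[0,0,0,0]
After op 2 (push 18): stack=[9,18] mem=[0,0,0,0]
After op 3 (+): stack=[27] mem=[0,0,0,0]
After op 4 (STO M1): stack=[empty] mem=[0,27,0,0]
After op 5 (push 4): stack=[4] mem=[0,27,0,0]
After op 6 (STO M2): stack=[empty] mem=[0,27,4,0]
After op 7 (RCL M2): stack=[4] mem=[0,27,4,0]
After op 8 (RCL M1): stack=[4,27] mem=[0,27,4,0]
After op 9 (pop): stack=[4] mem=[0,27,4,0]
After op 10 (RCL M2): stack=[4,4] mem=[0,27,4,0]

Answer: [4, 4]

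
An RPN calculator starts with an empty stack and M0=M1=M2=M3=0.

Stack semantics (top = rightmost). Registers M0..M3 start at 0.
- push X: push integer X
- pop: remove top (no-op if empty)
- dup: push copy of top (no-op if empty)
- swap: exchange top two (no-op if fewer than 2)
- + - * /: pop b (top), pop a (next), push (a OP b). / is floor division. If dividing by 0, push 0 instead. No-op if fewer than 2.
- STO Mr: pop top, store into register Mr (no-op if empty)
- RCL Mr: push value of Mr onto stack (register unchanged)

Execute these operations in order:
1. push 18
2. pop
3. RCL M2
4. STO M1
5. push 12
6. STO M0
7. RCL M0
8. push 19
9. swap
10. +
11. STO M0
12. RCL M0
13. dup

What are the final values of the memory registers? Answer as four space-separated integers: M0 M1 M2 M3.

Answer: 31 0 0 0

Derivation:
After op 1 (push 18): stack=[18] mem=[0,0,0,0]
After op 2 (pop): stack=[empty] mem=[0,0,0,0]
After op 3 (RCL M2): stack=[0] mem=[0,0,0,0]
After op 4 (STO M1): stack=[empty] mem=[0,0,0,0]
After op 5 (push 12): stack=[12] mem=[0,0,0,0]
After op 6 (STO M0): stack=[empty] mem=[12,0,0,0]
After op 7 (RCL M0): stack=[12] mem=[12,0,0,0]
After op 8 (push 19): stack=[12,19] mem=[12,0,0,0]
After op 9 (swap): stack=[19,12] mem=[12,0,0,0]
After op 10 (+): stack=[31] mem=[12,0,0,0]
After op 11 (STO M0): stack=[empty] mem=[31,0,0,0]
After op 12 (RCL M0): stack=[31] mem=[31,0,0,0]
After op 13 (dup): stack=[31,31] mem=[31,0,0,0]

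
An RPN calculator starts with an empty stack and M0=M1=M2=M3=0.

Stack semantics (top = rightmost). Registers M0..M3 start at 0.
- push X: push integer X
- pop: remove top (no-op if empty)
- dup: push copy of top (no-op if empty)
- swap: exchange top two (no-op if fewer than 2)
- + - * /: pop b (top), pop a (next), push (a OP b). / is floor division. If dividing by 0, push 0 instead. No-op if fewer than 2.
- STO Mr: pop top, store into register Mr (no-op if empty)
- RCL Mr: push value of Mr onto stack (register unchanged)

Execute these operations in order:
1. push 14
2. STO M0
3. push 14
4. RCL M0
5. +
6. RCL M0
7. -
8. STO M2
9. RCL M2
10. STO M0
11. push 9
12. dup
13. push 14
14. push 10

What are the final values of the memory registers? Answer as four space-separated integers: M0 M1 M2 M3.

Answer: 14 0 14 0

Derivation:
After op 1 (push 14): stack=[14] mem=[0,0,0,0]
After op 2 (STO M0): stack=[empty] mem=[14,0,0,0]
After op 3 (push 14): stack=[14] mem=[14,0,0,0]
After op 4 (RCL M0): stack=[14,14] mem=[14,0,0,0]
After op 5 (+): stack=[28] mem=[14,0,0,0]
After op 6 (RCL M0): stack=[28,14] mem=[14,0,0,0]
After op 7 (-): stack=[14] mem=[14,0,0,0]
After op 8 (STO M2): stack=[empty] mem=[14,0,14,0]
After op 9 (RCL M2): stack=[14] mem=[14,0,14,0]
After op 10 (STO M0): stack=[empty] mem=[14,0,14,0]
After op 11 (push 9): stack=[9] mem=[14,0,14,0]
After op 12 (dup): stack=[9,9] mem=[14,0,14,0]
After op 13 (push 14): stack=[9,9,14] mem=[14,0,14,0]
After op 14 (push 10): stack=[9,9,14,10] mem=[14,0,14,0]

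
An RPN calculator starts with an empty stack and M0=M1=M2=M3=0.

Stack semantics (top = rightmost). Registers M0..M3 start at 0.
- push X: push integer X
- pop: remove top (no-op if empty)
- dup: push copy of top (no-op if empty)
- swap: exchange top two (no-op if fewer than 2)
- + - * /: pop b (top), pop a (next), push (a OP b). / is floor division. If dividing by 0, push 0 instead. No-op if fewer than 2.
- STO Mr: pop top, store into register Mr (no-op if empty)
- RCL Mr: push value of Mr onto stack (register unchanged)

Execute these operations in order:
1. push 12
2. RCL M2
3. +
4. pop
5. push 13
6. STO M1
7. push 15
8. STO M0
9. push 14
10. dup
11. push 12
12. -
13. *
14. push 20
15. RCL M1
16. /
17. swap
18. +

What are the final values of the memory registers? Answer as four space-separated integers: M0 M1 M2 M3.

After op 1 (push 12): stack=[12] mem=[0,0,0,0]
After op 2 (RCL M2): stack=[12,0] mem=[0,0,0,0]
After op 3 (+): stack=[12] mem=[0,0,0,0]
After op 4 (pop): stack=[empty] mem=[0,0,0,0]
After op 5 (push 13): stack=[13] mem=[0,0,0,0]
After op 6 (STO M1): stack=[empty] mem=[0,13,0,0]
After op 7 (push 15): stack=[15] mem=[0,13,0,0]
After op 8 (STO M0): stack=[empty] mem=[15,13,0,0]
After op 9 (push 14): stack=[14] mem=[15,13,0,0]
After op 10 (dup): stack=[14,14] mem=[15,13,0,0]
After op 11 (push 12): stack=[14,14,12] mem=[15,13,0,0]
After op 12 (-): stack=[14,2] mem=[15,13,0,0]
After op 13 (*): stack=[28] mem=[15,13,0,0]
After op 14 (push 20): stack=[28,20] mem=[15,13,0,0]
After op 15 (RCL M1): stack=[28,20,13] mem=[15,13,0,0]
After op 16 (/): stack=[28,1] mem=[15,13,0,0]
After op 17 (swap): stack=[1,28] mem=[15,13,0,0]
After op 18 (+): stack=[29] mem=[15,13,0,0]

Answer: 15 13 0 0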